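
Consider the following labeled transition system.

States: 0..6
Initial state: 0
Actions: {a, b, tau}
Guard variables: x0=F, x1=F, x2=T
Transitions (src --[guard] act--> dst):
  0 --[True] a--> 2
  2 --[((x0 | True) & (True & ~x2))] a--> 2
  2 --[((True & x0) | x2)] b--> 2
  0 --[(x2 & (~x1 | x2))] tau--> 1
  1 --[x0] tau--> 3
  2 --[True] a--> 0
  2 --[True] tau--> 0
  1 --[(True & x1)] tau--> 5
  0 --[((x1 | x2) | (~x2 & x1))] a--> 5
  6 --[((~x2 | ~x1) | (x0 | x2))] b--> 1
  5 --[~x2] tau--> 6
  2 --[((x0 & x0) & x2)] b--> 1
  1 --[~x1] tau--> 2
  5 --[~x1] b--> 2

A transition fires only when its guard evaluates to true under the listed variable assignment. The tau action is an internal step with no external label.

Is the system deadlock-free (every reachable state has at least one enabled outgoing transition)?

Answer: DEADLOCK-FREE

Analysis:
R = {0,1,2,5}
  0: a→2  a→5  tau→1  [deg 3]
  1: tau→2  [deg 1]
  2: a→0  b→2  tau→0  [deg 3]
  5: b→2  [deg 1]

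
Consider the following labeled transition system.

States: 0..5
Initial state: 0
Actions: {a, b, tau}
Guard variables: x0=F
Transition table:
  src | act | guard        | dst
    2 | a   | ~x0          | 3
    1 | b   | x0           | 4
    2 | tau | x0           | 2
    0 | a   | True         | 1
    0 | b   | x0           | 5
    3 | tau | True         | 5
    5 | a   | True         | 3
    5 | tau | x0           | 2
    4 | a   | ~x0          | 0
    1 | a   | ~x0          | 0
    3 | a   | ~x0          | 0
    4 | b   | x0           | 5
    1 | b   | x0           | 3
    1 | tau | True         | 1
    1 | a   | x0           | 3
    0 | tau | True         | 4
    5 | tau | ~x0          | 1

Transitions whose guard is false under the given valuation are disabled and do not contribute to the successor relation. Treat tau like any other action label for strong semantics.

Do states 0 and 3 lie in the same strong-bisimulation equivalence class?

Compute ~ classes (split until stable):
  π0 = {{0,1,2,3,4,5}}
  π1 = {{0,1,3,5},{2,4}}
  π2 = {{0},{1,3,5},{2,4}}
  π3 = {{0},{1,3},{2},{4},{5}}
  π4 = {{0},{1},{2},{3},{4},{5}}
Fixed point at round 5; 6 class(es).
0∈{0}, 3∈{3}

Answer: NOT BISIMILAR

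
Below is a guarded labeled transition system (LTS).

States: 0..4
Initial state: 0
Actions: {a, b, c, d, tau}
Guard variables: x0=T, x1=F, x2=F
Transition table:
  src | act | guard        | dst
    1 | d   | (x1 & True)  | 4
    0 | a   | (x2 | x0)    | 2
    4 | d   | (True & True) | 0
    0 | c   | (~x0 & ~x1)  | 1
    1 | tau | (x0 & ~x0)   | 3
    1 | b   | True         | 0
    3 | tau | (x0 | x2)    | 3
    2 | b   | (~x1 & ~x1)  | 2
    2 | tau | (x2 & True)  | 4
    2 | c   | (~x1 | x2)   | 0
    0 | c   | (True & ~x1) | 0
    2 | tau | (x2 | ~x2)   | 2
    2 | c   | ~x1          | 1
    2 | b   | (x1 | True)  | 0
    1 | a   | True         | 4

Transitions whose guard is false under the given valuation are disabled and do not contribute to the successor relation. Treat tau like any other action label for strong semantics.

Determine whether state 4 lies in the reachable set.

Answer: REACHABLE

Trace:
Guard filter leaves 11 enabled edge(s).
depth 0: {0}
depth 1: {2}  cumulative {0,2}
depth 2: {1}  cumulative {0,1,2}
depth 3: {4}  cumulative {0,1,2,4}
R = {0,1,2,4}
witness 4: a·c·a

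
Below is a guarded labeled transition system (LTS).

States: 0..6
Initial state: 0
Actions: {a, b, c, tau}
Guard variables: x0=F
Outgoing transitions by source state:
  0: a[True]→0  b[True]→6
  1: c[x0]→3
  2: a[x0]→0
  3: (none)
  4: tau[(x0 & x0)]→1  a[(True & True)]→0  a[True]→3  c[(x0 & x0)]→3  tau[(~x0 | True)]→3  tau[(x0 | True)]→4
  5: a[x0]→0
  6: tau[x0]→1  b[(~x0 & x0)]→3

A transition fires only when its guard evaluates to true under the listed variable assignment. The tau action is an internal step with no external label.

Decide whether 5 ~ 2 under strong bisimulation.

Answer: BISIMILAR

Trace:
Compute ~ classes (split until stable):
  P[0] = {{0,1,2,3,4,5,6}}
  P[1] = {{0},{1,2,3,5,6},{4}}
3 equivalence class(es) (converged in 2)
class of 5: {1,2,3,5,6}; class of 2: {1,2,3,5,6}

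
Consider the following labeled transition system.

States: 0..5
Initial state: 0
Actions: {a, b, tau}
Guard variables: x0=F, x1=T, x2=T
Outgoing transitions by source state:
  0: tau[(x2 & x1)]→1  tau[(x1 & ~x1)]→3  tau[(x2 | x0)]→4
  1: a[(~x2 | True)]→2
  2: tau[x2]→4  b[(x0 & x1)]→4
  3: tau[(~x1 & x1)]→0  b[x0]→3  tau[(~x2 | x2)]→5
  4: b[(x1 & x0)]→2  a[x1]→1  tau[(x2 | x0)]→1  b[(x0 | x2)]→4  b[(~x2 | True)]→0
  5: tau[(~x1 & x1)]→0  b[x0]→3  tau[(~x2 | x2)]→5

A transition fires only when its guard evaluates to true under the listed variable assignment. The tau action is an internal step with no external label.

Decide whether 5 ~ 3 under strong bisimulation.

Refine partition for ~:
  P[0] = {{0,1,2,3,4,5}}
  P[1] = {{0,2,3,5},{1},{4}}
  P[2] = {{0},{1},{2},{3,5},{4}}
5 equivalence class(es) (converged in 3)
5∈{3,5}, 3∈{3,5}

Answer: BISIMILAR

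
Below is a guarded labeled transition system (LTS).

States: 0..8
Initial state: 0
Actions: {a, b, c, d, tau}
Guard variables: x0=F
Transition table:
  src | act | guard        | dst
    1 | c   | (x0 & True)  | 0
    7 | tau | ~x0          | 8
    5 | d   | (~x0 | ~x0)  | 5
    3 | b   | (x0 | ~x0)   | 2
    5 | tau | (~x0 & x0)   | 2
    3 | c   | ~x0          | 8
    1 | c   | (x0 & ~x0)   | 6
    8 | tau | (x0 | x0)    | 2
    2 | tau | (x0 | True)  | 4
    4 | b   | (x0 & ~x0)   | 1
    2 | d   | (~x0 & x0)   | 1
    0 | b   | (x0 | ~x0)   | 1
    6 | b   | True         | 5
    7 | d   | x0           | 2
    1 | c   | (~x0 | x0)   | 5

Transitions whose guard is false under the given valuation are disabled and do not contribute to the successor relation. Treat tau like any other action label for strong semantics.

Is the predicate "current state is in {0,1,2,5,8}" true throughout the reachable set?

Answer: INVARIANT HOLDS

Analysis:
Inv-set: {0,1,2,5,8}
Reachable = {0,1,5}
  0: ok
  1: ok
  5: ok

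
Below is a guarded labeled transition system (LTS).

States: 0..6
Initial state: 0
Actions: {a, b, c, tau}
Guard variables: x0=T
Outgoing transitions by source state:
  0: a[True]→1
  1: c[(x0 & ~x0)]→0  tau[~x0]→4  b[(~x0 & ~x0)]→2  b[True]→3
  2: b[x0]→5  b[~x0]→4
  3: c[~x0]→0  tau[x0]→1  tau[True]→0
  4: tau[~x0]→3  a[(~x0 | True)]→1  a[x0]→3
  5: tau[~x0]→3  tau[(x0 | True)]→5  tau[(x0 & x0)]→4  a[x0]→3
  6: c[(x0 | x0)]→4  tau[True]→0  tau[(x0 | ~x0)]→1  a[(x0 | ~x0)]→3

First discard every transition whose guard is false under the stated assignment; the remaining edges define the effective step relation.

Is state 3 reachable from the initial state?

14 transition(s) survive guard evaluation.
Layer 0: {0}
Layer 1: {1}  total {0,1}
Layer 2: {3}  total {0,1,3}
Reach set: {0,1,3}
Path to 3: a·b

Answer: REACHABLE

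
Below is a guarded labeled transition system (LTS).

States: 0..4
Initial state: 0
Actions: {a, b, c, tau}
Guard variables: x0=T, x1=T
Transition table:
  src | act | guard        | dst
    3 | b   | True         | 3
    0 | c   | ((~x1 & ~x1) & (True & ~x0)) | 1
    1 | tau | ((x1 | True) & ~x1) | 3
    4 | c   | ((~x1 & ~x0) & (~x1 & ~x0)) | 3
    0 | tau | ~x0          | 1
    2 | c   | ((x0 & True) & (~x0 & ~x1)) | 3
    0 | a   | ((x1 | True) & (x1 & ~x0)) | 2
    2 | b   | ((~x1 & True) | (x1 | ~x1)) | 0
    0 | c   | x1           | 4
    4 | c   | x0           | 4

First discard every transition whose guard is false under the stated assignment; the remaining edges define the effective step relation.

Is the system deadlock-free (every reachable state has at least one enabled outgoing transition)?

Reachable = {0,4}
  0: c→4  [1 out]
  4: c→4  [1 out]

Answer: DEADLOCK-FREE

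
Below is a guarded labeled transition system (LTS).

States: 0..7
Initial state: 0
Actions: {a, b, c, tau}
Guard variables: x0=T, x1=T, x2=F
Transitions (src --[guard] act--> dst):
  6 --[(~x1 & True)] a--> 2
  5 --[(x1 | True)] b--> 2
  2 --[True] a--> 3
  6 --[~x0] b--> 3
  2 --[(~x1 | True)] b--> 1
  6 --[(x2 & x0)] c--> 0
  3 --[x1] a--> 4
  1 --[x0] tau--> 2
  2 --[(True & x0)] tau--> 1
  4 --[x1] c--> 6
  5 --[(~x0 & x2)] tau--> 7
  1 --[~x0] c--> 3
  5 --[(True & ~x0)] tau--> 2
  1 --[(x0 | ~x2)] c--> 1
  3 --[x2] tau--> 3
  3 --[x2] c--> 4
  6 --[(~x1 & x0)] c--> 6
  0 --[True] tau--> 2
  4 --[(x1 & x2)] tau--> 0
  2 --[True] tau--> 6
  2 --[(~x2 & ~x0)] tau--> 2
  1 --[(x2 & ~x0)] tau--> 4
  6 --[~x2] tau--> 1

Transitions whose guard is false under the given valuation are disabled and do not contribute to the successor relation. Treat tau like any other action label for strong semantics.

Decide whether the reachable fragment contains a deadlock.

Answer: DEADLOCK-FREE

Analysis:
Reachable = {0,1,2,3,4,6}
  0: tau→2  [deg 1]
  1: c→1  tau→2  [deg 2]
  2: a→3  b→1  tau→1  tau→6  [deg 4]
  3: a→4  [deg 1]
  4: c→6  [deg 1]
  6: tau→1  [deg 1]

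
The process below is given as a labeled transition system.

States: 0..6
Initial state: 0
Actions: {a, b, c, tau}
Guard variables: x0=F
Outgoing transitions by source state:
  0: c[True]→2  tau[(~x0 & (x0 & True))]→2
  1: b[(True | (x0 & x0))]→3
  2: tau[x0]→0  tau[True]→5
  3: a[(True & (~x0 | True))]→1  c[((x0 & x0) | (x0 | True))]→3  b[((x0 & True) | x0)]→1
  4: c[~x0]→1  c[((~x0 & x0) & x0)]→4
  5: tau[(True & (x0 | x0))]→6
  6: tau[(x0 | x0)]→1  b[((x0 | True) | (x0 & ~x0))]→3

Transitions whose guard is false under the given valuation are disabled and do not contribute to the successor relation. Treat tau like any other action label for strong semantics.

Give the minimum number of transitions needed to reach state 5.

Layered search for 5:
  depth 0: {0}
  depth 1: {2}
  depth 2: {5}
depth(5)=2, e.g. c·tau

Answer: 2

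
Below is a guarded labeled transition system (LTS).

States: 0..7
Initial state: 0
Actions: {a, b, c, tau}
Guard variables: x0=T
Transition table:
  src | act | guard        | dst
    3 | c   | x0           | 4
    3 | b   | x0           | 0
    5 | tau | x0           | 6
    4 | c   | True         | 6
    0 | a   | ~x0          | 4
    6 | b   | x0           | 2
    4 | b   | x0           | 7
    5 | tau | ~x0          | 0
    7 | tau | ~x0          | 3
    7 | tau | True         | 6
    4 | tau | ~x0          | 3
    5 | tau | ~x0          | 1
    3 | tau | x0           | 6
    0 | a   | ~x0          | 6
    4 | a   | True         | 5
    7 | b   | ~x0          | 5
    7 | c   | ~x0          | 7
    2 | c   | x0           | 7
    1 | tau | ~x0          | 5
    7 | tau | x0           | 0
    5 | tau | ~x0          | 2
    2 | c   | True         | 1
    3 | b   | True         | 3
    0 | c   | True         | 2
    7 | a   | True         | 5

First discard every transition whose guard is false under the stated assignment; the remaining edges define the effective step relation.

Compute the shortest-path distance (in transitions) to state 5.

Answer: 3

Working:
Layered search for 5:
  Layer 0: {0}
  Layer 1: {2}
  Layer 2: {1,7}
  Layer 3: {5,6}
first hit 5 at d=3 via c·c·a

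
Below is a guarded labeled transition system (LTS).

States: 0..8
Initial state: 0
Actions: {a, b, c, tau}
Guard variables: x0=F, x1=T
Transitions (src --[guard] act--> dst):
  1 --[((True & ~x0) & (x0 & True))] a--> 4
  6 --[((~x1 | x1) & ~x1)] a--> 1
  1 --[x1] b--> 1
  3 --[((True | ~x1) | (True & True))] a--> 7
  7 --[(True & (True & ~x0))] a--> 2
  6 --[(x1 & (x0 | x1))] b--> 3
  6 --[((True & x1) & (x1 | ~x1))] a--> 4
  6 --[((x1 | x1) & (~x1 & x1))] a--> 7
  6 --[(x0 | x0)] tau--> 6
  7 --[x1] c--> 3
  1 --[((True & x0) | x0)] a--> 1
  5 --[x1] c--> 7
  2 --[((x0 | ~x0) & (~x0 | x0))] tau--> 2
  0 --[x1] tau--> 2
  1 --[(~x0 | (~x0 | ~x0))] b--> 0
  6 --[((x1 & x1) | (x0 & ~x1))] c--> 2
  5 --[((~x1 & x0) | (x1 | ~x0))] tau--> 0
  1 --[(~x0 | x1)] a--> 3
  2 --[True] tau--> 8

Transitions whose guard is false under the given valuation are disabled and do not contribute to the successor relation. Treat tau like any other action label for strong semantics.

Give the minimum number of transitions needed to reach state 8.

Layered search for 8:
  L0 = {0}
  L1 = {2}
  L2 = {8}
first hit 8 at d=2 via tau·tau

Answer: 2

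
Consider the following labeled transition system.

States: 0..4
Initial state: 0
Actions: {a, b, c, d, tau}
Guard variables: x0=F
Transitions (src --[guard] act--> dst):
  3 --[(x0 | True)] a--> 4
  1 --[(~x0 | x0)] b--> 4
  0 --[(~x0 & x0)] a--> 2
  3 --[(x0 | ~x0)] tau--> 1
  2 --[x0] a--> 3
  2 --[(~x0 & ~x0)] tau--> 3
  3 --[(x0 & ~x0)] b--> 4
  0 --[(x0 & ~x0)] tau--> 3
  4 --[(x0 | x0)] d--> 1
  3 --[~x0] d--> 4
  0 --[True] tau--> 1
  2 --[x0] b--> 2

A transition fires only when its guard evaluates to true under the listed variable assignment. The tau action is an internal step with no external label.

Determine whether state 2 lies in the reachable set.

After dropping false guards: 6 live edges.
L0 = {0}
L1 = {1}  total {0,1}
L2 = {4}  total {0,1,4}
Reach set: {0,1,4}

Answer: UNREACHABLE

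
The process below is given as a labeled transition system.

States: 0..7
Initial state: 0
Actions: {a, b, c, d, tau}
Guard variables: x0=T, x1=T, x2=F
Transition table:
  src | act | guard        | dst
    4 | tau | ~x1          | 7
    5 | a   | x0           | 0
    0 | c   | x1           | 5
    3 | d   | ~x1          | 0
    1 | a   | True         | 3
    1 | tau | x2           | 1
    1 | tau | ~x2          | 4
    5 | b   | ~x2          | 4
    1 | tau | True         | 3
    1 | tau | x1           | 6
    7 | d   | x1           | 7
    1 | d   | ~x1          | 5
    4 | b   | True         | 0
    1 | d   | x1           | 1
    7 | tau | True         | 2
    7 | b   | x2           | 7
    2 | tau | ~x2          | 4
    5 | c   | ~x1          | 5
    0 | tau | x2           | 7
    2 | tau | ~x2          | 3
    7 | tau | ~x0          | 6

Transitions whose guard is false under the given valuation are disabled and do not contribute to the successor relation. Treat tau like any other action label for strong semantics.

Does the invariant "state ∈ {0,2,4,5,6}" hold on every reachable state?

Allowed set {0,2,4,5,6}
Reachable = {0,4,5}
  0: ok
  4: ok
  5: ok

Answer: INVARIANT HOLDS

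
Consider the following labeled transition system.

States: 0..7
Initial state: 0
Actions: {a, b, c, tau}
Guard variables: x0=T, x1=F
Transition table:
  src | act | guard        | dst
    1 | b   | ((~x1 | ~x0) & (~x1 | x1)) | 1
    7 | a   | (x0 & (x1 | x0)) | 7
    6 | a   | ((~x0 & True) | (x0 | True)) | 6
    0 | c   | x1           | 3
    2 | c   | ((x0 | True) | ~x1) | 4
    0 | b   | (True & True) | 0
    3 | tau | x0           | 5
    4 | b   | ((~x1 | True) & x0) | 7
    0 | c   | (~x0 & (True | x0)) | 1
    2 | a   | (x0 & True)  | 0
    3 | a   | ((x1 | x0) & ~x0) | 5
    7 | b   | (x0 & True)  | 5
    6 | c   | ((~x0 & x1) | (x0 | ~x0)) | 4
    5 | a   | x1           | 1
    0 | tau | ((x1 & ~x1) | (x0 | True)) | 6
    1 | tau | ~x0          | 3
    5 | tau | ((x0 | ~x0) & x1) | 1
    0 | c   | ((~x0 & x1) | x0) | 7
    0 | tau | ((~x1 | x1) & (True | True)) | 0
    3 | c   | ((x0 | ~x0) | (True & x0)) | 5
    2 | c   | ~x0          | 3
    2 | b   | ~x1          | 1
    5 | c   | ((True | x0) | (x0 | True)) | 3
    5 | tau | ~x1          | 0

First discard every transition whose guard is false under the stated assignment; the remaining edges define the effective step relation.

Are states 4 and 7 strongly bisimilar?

Answer: NOT BISIMILAR

Trace:
Compute ~ classes (split until stable):
  round 0: {{0,1,2,3,4,5,6,7}}
  round 1: {{0},{1,4},{2},{3,5},{6},{7}}
  round 2: {{0},{1},{2},{3},{4},{5},{6},{7}}
8 equivalence class(es) (converged in 3)
4∈{4}, 7∈{7}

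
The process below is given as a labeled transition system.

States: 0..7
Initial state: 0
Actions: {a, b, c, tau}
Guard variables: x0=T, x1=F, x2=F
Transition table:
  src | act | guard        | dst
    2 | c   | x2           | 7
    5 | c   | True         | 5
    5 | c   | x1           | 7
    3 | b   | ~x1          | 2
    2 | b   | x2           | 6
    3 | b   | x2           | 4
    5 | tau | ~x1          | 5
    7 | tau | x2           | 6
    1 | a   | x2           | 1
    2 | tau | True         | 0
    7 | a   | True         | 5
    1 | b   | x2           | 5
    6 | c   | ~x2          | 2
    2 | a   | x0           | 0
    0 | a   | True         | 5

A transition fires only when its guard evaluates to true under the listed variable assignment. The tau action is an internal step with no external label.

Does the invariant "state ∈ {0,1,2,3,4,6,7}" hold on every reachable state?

Answer: INVARIANT VIOLATED at state 5

Trace:
Inv-set: {0,1,2,3,4,6,7}
Reach set: {0,5}
  0: ok
  5: VIOLATES
reach 5 via a — violates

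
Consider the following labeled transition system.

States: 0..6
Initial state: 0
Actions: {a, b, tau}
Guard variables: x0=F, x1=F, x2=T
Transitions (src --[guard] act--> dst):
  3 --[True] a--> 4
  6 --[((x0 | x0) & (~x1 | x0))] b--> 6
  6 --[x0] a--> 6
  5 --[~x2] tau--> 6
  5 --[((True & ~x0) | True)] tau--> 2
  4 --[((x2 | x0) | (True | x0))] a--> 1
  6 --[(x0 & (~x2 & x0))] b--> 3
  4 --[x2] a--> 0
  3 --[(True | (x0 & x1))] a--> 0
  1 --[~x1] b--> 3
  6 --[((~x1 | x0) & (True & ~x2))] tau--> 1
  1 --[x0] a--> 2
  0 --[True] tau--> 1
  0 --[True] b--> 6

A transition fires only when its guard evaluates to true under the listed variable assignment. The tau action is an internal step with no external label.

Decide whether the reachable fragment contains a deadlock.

Reachable = {0,1,3,4,6}
  0: b→6  tau→1  [2 exit(s)]
  1: b→3  [1 exit(s)]
  3: a→0  a→4  [2 exit(s)]
  4: a→0  a→1  [2 exit(s)]
  6: ∅  [deadlock]
witness 6: b

Answer: DEADLOCK at state 6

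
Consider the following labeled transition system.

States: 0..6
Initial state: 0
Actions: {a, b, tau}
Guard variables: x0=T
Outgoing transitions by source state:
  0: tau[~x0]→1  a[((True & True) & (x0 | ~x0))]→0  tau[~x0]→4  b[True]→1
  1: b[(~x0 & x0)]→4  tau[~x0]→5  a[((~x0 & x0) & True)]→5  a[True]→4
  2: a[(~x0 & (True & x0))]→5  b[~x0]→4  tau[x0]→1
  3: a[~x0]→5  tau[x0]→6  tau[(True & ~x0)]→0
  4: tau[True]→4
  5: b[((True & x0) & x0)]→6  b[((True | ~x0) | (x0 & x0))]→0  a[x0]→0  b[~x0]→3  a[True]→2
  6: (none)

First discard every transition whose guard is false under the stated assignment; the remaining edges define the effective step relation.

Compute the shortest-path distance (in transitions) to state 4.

BFS to 4:
  Layer 0: {0}
  Layer 1: {1}
  Layer 2: {4}
depth(4)=2, e.g. b·a

Answer: 2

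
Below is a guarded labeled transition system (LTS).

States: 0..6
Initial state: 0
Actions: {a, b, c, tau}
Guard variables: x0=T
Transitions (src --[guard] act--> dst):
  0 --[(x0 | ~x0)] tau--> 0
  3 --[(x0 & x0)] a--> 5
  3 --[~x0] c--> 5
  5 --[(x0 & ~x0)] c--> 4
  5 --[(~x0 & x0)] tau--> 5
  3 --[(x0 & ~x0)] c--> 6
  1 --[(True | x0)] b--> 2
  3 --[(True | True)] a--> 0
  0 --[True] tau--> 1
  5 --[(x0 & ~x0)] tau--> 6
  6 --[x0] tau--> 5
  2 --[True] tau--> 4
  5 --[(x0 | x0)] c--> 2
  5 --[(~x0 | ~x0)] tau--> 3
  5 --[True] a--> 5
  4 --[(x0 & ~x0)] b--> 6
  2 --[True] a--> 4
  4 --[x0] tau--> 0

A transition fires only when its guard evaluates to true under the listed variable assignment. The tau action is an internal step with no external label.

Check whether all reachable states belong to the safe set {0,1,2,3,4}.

Inv-set: {0,1,2,3,4}
Reachable = {0,1,2,4}
  0: ok
  1: ok
  2: ok
  4: ok

Answer: INVARIANT HOLDS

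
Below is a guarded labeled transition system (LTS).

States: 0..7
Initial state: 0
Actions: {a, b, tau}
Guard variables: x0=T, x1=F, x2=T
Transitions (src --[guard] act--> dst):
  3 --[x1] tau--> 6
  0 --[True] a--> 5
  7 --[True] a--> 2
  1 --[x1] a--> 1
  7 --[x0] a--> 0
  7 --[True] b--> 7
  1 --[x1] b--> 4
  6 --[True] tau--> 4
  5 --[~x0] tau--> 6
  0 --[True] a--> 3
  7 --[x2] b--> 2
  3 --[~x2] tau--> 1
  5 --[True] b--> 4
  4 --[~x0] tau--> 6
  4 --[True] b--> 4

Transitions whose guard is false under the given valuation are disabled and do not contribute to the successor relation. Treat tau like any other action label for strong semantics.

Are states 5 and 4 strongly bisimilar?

Answer: BISIMILAR

Trace:
Refine partition for ~:
  round 0: {{0,1,2,3,4,5,6,7}}
  round 1: {{0},{1,2,3},{4,5},{6},{7}}
5 equivalence class(es) (converged in 2)
[5]={4,5}  [4]={4,5}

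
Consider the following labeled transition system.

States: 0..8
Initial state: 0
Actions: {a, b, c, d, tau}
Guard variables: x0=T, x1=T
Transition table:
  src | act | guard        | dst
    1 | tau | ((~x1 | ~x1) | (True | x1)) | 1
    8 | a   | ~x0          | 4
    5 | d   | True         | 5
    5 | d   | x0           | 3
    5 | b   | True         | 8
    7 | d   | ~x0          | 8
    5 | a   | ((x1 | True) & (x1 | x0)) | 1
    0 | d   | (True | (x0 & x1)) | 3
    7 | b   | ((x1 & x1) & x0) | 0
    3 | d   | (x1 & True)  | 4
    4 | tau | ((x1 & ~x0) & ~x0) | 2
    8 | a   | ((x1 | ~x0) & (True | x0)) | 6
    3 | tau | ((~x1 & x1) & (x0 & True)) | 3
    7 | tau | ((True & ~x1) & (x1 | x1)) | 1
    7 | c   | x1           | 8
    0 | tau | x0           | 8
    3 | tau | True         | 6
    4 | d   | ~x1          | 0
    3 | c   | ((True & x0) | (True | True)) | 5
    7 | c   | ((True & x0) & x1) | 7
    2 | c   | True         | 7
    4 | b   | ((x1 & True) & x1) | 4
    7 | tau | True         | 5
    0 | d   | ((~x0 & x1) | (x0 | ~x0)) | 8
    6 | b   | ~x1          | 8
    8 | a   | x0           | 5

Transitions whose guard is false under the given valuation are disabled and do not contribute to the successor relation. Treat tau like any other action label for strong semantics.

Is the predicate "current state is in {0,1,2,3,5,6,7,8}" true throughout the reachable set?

Allowed set {0,1,2,3,5,6,7,8}
Reachable = {0,1,3,4,5,6,8}
  0: ✓
  1: ✓
  3: ✓
  4: ✗ unsafe
  5: ✓
  6: ✓
  8: ✓
witness against invariant: d·d → 4

Answer: INVARIANT VIOLATED at state 4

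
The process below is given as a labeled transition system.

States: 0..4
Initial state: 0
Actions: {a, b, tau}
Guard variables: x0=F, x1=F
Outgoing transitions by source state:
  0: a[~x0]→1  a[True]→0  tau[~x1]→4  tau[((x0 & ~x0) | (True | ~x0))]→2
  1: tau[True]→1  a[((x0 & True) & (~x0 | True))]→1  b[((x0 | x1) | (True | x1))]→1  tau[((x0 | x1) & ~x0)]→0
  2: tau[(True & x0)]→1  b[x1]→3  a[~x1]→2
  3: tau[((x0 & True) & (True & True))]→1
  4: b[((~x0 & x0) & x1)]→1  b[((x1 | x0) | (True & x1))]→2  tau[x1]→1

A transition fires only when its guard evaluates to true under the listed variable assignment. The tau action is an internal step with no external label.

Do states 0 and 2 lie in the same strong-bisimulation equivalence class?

Answer: NOT BISIMILAR

Trace:
Bisimulation quotient by refinement:
  round 0: {{0,1,2,3,4}}
  round 1: {{0},{1},{2},{3,4}}
stable after 2 split(s): 4 block(s)
class of 0: {0}; class of 2: {2}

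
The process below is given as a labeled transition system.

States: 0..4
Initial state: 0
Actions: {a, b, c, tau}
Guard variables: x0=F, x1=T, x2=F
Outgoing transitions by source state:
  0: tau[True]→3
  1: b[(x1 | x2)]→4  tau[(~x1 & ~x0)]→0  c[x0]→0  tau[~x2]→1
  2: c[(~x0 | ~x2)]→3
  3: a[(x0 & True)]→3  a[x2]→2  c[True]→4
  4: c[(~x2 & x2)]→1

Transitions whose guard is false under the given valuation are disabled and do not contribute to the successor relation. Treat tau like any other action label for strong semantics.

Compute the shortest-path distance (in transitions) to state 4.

Answer: 2

Working:
Breadth-first toward 4:
  depth 0: {0}
  depth 1: {3}
  depth 2: {4}
first hit 4 at d=2 via tau·c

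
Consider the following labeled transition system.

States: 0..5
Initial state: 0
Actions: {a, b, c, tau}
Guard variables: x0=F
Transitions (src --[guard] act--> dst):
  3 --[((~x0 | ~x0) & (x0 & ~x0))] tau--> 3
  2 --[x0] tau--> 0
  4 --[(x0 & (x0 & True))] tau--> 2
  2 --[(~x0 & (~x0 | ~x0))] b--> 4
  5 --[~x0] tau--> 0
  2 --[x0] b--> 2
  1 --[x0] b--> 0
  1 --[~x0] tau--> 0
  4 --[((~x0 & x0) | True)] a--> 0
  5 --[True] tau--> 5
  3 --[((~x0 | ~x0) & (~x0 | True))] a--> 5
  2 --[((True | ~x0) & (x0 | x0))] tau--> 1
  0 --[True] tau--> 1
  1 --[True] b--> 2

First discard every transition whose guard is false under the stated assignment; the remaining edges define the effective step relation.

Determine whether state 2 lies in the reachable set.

Answer: REACHABLE

Analysis:
After dropping false guards: 8 live edges.
depth 0: {0}
depth 1: {1}  now seen {0,1}
depth 2: {2}  now seen {0,1,2}
depth 3: {4}  now seen {0,1,2,4}
Reach set: {0,1,2,4}
witness 2: tau·b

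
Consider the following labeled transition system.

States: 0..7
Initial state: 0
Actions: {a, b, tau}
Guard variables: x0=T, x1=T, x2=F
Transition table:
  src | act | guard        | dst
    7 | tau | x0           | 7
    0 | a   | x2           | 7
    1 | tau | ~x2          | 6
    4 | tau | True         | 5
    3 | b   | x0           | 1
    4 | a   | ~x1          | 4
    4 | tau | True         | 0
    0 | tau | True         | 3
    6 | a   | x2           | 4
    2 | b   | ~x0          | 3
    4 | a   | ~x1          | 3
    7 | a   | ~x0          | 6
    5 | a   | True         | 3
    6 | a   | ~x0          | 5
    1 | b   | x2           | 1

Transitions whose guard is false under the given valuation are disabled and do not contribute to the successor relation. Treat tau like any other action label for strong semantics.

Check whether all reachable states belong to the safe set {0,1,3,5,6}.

Answer: INVARIANT HOLDS

Working:
Inv-set: {0,1,3,5,6}
R = {0,1,3,6}
  0: ok
  1: ok
  3: ok
  6: ok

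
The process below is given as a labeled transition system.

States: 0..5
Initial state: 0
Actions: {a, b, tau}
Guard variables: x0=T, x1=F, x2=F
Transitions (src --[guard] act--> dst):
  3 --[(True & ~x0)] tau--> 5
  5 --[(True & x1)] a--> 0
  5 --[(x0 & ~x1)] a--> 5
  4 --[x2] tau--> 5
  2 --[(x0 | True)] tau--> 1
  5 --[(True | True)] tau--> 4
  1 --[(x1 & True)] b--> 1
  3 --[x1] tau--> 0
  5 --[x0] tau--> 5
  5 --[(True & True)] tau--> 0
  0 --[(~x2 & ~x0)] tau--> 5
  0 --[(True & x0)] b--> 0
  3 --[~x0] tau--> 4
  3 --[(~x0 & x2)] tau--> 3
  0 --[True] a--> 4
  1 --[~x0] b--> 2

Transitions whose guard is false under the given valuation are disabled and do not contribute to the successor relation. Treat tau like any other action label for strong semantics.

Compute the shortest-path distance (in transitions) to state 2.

Answer: UNREACHABLE

Working:
Layered search for 2:
  depth 0: {0}
  depth 1: {4}
2 never appears.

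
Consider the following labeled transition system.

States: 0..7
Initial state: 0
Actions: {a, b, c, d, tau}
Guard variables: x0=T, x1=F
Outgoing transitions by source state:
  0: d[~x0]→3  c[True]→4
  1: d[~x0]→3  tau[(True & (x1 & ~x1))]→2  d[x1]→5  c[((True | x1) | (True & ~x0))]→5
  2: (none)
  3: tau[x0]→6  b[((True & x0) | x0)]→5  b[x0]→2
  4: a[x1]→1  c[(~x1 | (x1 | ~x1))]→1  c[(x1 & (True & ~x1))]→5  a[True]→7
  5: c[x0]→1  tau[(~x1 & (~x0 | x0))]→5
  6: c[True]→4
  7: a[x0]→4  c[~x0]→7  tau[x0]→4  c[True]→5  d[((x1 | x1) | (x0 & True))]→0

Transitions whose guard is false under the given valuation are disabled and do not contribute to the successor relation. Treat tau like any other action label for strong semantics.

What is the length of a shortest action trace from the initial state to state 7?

Answer: 2

Working:
BFS to 7:
  depth 0: {0}
  depth 1: {4}
  depth 2: {1,7}
7 enters at depth 2; path c·a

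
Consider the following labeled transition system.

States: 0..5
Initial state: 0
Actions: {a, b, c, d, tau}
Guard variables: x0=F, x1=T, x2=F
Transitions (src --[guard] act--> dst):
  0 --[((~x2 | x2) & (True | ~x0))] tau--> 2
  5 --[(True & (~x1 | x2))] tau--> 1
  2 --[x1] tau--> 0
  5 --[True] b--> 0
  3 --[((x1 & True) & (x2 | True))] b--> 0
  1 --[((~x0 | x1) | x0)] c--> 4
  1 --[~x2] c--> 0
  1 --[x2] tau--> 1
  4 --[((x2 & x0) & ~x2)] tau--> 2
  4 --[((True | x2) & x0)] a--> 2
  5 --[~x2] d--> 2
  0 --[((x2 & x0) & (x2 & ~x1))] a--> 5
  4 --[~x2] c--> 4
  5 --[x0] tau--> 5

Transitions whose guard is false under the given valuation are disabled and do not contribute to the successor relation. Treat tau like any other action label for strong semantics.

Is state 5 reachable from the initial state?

8 transition(s) survive guard evaluation.
L0 = {0}
L1 = {2}  total {0,2}
Reach set: {0,2}

Answer: UNREACHABLE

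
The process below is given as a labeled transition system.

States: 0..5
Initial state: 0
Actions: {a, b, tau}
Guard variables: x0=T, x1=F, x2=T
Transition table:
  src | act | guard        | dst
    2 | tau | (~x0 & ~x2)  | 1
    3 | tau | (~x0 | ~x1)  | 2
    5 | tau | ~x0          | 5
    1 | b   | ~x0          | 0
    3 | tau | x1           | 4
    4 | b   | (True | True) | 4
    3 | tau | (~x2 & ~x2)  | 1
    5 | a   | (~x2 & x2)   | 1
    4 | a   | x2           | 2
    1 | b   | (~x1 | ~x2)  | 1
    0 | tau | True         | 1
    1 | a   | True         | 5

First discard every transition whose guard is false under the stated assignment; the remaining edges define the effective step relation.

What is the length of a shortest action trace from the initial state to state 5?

Answer: 2

Trace:
Layered search for 5:
  Layer 0: {0}
  Layer 1: {1}
  Layer 2: {5}
first hit 5 at d=2 via tau·a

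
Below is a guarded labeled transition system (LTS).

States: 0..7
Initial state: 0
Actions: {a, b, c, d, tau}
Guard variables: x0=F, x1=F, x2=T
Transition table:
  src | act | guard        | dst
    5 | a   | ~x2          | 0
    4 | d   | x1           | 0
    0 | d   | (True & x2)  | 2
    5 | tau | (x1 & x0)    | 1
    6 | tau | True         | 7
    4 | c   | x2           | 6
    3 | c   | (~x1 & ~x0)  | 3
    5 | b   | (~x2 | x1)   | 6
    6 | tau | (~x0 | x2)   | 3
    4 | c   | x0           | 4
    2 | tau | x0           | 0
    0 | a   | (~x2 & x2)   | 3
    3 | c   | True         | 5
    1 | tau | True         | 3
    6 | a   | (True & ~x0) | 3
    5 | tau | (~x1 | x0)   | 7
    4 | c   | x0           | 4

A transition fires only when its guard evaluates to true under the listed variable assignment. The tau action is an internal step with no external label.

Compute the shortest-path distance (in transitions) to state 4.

Breadth-first toward 4:
  depth 0: {0}
  depth 1: {2}
4 never appears.

Answer: UNREACHABLE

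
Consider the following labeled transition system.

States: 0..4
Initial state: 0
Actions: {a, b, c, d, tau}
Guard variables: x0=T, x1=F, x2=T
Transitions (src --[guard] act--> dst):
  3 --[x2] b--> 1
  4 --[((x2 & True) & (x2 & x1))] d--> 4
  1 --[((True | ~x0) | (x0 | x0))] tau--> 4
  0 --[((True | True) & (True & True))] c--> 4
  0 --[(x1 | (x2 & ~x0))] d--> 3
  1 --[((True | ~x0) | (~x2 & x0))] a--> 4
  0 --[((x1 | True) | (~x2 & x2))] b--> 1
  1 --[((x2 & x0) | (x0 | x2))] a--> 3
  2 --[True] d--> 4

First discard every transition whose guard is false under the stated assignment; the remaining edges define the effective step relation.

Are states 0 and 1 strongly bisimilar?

Compute ~ classes (split until stable):
  round 0: {{0,1,2,3,4}}
  round 1: {{0},{1},{2},{3},{4}}
stable after 2 split(s): 5 block(s)
[0]={0}  [1]={1}

Answer: NOT BISIMILAR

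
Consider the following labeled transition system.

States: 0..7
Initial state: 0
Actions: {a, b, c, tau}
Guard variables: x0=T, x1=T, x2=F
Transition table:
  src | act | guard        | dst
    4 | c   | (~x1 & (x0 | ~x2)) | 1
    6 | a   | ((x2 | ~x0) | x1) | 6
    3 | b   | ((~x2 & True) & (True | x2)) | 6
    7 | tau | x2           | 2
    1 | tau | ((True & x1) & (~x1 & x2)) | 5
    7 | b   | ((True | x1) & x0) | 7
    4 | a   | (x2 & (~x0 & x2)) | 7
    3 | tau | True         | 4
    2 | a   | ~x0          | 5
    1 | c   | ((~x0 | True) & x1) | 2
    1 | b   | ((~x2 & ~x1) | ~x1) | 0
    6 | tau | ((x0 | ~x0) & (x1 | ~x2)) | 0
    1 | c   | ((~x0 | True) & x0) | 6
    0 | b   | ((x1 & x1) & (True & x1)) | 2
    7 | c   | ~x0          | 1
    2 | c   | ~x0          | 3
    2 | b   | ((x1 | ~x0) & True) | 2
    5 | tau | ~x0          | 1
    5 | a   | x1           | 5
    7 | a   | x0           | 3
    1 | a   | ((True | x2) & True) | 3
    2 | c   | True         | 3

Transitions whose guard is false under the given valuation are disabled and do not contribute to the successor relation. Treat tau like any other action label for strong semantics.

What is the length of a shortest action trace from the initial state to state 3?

Layered search for 3:
  L0 = {0}
  L1 = {2}
  L2 = {3}
depth(3)=2, e.g. b·c

Answer: 2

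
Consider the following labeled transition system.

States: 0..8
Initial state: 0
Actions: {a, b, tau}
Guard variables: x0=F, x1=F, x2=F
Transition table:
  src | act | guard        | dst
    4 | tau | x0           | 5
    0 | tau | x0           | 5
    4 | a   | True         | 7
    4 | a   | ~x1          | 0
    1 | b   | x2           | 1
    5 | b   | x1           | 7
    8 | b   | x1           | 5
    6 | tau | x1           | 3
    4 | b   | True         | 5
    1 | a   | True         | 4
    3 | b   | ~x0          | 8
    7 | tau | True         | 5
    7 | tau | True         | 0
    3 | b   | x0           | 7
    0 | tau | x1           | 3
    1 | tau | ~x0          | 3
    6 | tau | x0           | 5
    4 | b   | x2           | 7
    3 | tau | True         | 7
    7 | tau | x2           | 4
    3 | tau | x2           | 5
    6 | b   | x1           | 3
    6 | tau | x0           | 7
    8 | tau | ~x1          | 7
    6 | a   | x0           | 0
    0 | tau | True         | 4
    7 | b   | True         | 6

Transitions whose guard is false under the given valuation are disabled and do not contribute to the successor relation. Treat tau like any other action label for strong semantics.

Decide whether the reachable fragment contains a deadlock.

Answer: DEADLOCK at state 5

Trace:
Reach set: {0,4,5,6,7}
  0: tau→4  [1 out]
  4: a→0  a→7  b→5  [3 out]
  5: ∅  [STUCK]
  6: ∅  [STUCK]
  7: b→6  tau→0  tau→5  [3 out]
witness 5: tau·b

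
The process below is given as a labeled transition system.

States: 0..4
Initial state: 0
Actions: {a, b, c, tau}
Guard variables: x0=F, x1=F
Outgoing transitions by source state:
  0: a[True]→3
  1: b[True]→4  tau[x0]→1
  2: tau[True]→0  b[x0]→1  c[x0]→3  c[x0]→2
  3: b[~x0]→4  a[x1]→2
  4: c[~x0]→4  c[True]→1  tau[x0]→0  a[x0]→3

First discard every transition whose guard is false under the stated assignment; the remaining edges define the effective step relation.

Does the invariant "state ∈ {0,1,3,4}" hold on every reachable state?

Answer: INVARIANT HOLDS

Working:
Safe = {0,1,3,4}
Reach set: {0,1,3,4}
  0: safe
  1: safe
  3: safe
  4: safe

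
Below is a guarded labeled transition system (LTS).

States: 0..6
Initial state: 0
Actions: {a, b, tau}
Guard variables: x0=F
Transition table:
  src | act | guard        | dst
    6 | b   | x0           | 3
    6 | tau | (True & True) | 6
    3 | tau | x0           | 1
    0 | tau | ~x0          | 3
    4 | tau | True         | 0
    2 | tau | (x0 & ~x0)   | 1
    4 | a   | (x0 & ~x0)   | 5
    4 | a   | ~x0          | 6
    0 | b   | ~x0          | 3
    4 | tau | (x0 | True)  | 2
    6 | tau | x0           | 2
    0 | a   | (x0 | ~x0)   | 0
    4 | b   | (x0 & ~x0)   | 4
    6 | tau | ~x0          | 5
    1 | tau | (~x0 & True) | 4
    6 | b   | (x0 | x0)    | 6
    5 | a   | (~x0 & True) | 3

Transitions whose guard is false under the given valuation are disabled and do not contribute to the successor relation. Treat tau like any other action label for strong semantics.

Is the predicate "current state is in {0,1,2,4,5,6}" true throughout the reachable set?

Answer: INVARIANT VIOLATED at state 3

Trace:
Allowed set {0,1,2,4,5,6}
Reachable = {0,3}
  0: ok
  3: ✗ unsafe
reach 3 via tau — violates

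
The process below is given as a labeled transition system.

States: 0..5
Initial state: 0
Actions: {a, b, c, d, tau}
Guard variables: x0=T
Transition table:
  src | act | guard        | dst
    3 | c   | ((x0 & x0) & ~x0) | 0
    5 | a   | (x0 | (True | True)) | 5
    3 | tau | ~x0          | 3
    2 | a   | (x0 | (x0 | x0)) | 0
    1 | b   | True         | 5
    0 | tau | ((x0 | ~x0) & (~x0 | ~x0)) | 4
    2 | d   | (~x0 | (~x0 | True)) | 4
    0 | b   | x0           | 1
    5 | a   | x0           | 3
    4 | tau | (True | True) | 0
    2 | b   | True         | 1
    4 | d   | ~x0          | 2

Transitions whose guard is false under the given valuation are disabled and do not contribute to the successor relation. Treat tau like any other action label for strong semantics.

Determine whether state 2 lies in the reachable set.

Answer: UNREACHABLE

Analysis:
8 transition(s) survive guard evaluation.
L0 = {0}
L1 = {1}  now seen {0,1}
L2 = {5}  now seen {0,1,5}
L3 = {3}  now seen {0,1,3,5}
R = {0,1,3,5}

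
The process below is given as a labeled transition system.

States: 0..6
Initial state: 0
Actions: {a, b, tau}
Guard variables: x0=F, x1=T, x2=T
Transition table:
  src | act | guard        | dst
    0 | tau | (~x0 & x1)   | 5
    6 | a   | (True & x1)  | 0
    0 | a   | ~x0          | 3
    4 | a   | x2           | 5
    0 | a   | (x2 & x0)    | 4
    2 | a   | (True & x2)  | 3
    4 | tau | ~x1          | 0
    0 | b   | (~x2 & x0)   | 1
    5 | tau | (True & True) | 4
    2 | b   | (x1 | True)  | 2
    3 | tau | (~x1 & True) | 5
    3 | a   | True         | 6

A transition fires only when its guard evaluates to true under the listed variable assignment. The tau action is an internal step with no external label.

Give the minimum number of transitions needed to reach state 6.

Answer: 2

Working:
BFS to 6:
  L0 = {0}
  L1 = {3,5}
  L2 = {4,6}
6 enters at depth 2; path a·a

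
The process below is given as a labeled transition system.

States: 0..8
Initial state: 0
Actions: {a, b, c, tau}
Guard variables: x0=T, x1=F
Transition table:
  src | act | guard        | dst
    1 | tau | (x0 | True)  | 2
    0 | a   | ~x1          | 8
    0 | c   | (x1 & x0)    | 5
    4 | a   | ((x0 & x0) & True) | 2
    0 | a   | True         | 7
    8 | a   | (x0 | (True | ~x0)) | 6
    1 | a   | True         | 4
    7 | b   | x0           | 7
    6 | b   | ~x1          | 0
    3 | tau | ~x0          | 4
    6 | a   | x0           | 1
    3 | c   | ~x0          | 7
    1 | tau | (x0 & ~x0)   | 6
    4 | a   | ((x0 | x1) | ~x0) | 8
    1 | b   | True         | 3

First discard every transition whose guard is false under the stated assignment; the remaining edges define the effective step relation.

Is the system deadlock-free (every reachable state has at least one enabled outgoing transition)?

Reach set: {0,1,2,3,4,6,7,8}
  0: a→7  a→8  [2 out]
  1: a→4  b→3  tau→2  [3 out]
  2: ∅  [deadlock]
  3: ∅  [deadlock]
  4: a→2  a→8  [2 out]
  6: a→1  b→0  [2 out]
  7: b→7  [1 out]
  8: a→6  [1 out]
witness 2: a·a·a·tau

Answer: DEADLOCK at state 2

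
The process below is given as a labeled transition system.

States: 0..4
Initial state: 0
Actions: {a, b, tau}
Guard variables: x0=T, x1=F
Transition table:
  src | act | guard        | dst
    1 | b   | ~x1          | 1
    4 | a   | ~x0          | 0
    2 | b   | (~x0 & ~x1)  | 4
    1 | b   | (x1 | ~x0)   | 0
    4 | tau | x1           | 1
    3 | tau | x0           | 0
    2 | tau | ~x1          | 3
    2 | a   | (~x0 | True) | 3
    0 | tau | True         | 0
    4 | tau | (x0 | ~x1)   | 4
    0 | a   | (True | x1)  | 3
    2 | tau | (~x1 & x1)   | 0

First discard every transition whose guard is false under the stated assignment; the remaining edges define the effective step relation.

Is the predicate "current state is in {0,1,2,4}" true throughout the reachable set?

Safe = {0,1,2,4}
R = {0,3}
  0: ok
  3: VIOLATES
reach 3 via a — violates

Answer: INVARIANT VIOLATED at state 3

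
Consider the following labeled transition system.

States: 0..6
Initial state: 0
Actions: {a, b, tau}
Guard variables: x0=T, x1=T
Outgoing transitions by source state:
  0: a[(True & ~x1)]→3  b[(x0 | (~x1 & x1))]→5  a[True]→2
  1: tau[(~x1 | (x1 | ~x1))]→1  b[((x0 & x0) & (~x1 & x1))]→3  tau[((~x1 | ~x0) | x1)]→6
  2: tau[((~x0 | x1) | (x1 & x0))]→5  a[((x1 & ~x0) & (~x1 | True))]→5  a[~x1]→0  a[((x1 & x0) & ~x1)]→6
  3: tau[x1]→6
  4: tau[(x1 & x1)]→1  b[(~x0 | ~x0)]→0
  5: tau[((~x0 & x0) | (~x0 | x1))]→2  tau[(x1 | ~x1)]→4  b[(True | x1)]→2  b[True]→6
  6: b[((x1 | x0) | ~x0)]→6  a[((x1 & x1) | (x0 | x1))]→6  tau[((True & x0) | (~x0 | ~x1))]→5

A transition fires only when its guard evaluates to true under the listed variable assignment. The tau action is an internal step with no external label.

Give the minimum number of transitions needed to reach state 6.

Answer: 2

Analysis:
Breadth-first toward 6:
  L0 = {0}
  L1 = {2,5}
  L2 = {4,6}
depth(6)=2, e.g. b·b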